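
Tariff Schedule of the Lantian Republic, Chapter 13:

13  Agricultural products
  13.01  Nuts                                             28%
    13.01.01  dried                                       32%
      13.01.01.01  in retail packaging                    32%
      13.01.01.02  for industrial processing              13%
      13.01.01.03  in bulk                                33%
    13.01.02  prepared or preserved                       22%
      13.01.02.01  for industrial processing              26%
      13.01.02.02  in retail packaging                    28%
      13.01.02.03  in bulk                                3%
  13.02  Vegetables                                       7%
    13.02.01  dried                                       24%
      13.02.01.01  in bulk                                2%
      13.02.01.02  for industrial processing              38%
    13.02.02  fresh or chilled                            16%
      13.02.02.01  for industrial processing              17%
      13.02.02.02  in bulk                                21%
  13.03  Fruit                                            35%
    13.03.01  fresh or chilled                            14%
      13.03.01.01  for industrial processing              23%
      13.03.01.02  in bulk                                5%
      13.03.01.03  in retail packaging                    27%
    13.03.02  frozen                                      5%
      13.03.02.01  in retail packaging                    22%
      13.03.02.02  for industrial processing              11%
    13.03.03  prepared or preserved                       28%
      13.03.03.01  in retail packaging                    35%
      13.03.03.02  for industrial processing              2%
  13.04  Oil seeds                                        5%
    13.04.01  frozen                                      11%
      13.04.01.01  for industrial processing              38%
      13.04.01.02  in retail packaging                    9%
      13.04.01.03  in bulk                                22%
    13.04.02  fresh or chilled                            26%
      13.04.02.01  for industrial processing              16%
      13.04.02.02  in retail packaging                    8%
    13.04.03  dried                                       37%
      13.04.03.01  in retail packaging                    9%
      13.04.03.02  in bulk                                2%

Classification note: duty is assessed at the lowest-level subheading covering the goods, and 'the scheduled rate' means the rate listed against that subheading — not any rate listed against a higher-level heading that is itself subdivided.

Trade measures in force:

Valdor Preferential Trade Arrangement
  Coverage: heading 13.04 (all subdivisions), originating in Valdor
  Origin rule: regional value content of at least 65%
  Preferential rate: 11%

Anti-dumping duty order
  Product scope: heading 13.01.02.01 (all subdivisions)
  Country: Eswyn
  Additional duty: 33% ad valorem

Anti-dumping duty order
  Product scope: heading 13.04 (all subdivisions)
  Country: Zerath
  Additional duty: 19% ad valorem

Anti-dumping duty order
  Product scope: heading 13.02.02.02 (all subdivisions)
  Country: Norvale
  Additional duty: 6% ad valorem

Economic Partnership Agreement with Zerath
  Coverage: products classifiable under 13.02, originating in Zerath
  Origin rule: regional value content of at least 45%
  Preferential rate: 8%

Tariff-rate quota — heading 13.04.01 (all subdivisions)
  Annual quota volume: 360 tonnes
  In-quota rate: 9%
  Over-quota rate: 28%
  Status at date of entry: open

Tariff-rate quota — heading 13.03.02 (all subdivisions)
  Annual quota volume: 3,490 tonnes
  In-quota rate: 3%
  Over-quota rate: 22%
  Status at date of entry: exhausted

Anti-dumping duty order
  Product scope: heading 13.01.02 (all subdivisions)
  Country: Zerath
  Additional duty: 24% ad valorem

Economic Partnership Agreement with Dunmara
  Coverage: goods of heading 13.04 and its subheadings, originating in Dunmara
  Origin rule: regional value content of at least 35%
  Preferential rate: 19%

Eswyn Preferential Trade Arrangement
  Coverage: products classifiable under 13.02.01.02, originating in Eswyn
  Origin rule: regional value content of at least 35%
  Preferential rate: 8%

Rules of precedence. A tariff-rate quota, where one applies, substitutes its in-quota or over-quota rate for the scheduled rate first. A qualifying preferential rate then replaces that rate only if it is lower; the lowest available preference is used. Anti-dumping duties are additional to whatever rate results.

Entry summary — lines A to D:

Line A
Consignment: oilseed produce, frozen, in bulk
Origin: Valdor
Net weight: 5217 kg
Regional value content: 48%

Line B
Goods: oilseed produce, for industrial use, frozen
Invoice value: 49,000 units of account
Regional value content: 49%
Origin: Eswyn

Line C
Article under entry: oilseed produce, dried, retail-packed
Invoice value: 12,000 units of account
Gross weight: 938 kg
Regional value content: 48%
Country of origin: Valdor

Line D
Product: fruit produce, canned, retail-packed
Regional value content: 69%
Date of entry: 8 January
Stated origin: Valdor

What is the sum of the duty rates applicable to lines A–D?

62%

Line A: oilseed → 13.04; frozen → 13.04.01; in bulk → 13.04.01.03. Scheduled 22%. quota on 13.04.01 open → in-quota 9%; Valdor agreement on 13.04: RVC < 65%. → 9%.
Line B: oilseed → 13.04; frozen → 13.04.01; for industrial use → 13.04.01.01. Scheduled 38%. quota on 13.04.01 open → in-quota 9%; Eswyn agreement on 13.02.01.02: 13.04.01.01 not covered. → 9%.
Line C: oilseed → 13.04; dried → 13.04.03; retail-packed → 13.04.03.01. Scheduled 9%. Valdor agreement on 13.04: RVC < 65%. → 9%.
Line D: fruit → 13.03; canned → 13.03.03; retail-packed → 13.03.03.01. Scheduled 35%. Valdor agreement on 13.04: 13.03.03.01 not covered. → 35%.
Sum: 9% + 9% + 9% + 35% = 62%.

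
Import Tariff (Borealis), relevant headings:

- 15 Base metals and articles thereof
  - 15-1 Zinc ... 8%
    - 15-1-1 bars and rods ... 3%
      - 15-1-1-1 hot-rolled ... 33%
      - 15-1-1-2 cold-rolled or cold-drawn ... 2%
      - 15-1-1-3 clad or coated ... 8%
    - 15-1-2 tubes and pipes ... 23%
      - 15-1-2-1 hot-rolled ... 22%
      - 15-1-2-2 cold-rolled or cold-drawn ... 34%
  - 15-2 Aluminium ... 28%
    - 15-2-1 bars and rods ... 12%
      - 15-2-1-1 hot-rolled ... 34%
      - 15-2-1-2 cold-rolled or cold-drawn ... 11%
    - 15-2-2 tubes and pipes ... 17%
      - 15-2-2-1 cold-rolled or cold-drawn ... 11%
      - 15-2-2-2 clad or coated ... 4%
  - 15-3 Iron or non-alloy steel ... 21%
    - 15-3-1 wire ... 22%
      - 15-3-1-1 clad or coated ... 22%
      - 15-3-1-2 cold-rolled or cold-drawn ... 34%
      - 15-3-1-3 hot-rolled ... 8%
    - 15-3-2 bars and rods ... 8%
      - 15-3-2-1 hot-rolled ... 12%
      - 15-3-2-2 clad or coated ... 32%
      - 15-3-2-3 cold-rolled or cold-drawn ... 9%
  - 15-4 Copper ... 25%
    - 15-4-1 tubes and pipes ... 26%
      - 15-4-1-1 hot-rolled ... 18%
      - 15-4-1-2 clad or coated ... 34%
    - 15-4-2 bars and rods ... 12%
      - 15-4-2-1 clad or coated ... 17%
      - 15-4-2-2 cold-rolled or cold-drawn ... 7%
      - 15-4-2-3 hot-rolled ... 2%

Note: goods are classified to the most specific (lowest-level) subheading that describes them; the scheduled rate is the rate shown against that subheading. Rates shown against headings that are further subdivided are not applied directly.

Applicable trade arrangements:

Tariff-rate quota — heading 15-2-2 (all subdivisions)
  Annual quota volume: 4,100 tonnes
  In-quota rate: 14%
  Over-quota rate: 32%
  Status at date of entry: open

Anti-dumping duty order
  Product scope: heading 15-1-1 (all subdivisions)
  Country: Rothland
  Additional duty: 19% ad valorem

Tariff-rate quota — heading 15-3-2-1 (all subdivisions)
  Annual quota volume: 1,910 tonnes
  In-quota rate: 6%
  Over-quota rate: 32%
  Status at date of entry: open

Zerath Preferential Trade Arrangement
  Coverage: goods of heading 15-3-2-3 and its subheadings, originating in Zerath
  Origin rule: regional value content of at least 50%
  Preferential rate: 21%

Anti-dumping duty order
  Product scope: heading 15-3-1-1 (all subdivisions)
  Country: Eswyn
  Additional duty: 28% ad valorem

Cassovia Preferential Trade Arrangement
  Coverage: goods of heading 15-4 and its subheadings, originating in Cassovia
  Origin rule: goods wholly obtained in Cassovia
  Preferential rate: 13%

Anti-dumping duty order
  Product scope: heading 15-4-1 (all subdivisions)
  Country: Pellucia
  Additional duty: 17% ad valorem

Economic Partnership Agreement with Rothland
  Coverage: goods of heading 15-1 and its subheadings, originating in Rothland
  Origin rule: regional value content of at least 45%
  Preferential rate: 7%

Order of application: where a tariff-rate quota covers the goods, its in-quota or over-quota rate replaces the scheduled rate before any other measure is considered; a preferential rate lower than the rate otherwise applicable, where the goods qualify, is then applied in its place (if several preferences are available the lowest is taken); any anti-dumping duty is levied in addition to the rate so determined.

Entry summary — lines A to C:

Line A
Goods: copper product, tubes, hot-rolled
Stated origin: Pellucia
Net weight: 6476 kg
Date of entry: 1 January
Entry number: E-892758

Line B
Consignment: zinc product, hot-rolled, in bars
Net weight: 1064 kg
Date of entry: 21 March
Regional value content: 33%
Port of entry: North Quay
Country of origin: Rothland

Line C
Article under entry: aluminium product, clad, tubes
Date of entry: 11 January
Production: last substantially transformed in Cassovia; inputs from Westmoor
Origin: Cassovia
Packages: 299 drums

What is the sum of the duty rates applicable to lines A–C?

Line A: copper → 15-4; tubes → 15-4-1; hot-rolled → 15-4-1-1. Scheduled 18%. anti-dumping (Pellucia, 15-4-1): +17%; total 18% + 17% = 35%. → 35%.
Line B: zinc → 15-1; in bars → 15-1-1; hot-rolled → 15-1-1-1. Scheduled 33%. Rothland agreement on 15-1: RVC < 45%; anti-dumping (Rothland, 15-1-1): +19%; total 33% + 19% = 52%. → 52%.
Line C: aluminium → 15-2; tubes → 15-2-2; clad → 15-2-2-2. Scheduled 4%. quota on 15-2-2 open → in-quota 14%; Cassovia agreement on 15-4: 15-2-2-2 not covered. → 14%.
Sum: 35% + 52% + 14% = 101%.

101%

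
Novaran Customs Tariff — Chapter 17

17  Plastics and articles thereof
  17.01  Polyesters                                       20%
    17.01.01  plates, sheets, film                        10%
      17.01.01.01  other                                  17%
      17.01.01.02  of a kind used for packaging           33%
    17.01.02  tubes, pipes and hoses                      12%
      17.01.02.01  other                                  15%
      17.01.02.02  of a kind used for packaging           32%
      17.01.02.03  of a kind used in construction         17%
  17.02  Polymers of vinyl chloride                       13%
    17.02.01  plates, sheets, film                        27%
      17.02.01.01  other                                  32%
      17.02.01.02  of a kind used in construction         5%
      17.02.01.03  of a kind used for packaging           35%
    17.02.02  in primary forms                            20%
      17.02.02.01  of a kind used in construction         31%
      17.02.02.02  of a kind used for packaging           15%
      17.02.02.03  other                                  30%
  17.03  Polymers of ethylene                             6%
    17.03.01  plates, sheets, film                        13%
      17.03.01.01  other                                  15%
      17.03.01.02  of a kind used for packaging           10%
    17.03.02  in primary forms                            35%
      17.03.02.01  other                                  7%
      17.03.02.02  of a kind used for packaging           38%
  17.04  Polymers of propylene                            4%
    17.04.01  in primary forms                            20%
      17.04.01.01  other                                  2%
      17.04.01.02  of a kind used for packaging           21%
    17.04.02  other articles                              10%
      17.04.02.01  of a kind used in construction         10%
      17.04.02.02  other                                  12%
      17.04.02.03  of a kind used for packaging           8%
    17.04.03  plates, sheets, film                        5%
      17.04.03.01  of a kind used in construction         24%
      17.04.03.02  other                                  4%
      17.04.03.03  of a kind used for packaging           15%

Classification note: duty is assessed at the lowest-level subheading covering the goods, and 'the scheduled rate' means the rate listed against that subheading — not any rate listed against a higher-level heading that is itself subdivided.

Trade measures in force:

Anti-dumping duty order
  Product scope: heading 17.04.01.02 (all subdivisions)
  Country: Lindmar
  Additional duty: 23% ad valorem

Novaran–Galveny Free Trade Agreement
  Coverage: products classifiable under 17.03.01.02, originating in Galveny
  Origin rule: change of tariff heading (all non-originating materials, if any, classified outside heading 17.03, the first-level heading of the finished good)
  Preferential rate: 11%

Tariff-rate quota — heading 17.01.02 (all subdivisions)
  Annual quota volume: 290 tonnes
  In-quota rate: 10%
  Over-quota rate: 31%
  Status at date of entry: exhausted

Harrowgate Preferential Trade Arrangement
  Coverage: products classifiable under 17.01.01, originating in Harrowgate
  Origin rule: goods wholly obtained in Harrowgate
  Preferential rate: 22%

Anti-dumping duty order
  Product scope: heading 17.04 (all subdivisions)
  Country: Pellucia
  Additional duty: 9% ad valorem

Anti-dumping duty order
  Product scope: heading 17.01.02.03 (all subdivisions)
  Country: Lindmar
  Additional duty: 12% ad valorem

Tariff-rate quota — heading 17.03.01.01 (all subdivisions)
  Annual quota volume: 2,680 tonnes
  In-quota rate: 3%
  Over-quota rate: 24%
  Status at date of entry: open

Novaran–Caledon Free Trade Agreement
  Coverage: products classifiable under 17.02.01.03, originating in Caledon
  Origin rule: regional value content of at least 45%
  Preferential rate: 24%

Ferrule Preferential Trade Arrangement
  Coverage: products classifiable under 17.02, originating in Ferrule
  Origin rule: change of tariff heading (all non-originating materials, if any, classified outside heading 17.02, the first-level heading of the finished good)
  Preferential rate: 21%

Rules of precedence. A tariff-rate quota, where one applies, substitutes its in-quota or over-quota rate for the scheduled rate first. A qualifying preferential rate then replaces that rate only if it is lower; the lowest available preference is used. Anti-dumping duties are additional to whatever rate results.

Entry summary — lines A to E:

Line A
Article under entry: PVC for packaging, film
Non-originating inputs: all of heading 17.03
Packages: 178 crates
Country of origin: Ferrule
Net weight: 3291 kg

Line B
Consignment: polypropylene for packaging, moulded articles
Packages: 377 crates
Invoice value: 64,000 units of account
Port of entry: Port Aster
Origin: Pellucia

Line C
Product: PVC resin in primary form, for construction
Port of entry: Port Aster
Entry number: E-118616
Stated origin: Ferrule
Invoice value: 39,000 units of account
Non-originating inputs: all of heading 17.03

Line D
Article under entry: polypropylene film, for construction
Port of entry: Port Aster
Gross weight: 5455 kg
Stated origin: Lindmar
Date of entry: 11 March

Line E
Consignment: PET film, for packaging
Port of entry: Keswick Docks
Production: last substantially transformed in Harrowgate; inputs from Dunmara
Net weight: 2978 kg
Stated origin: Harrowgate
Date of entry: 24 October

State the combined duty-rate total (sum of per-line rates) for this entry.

116%

Line A: PVC → 17.02; film → 17.02.01; for packaging → 17.02.01.03. Scheduled 35%. Ferrule agreement on 17.02: CTH met → 21% available; preferential 21%. → 21%.
Line B: polypropylene → 17.04; moulded articles → 17.04.02; for packaging → 17.04.02.03. Scheduled 8%. anti-dumping (Pellucia, 17.04): +9%; total 8% + 9% = 17%. → 17%.
Line C: PVC → 17.02; resin in primary form → 17.02.02; for construction → 17.02.02.01. Scheduled 31%. Ferrule agreement on 17.02: CTH met → 21% available; preferential 21%. → 21%.
Line D: polypropylene → 17.04; film → 17.04.03; for construction → 17.04.03.01. Scheduled 24%. No special measure applies. → 24%.
Line E: PET → 17.01; film → 17.01.01; for packaging → 17.01.01.02. Scheduled 33%. Harrowgate agreement on 17.01.01: not wholly obtained. → 33%.
Sum: 21% + 17% + 21% + 24% + 33% = 116%.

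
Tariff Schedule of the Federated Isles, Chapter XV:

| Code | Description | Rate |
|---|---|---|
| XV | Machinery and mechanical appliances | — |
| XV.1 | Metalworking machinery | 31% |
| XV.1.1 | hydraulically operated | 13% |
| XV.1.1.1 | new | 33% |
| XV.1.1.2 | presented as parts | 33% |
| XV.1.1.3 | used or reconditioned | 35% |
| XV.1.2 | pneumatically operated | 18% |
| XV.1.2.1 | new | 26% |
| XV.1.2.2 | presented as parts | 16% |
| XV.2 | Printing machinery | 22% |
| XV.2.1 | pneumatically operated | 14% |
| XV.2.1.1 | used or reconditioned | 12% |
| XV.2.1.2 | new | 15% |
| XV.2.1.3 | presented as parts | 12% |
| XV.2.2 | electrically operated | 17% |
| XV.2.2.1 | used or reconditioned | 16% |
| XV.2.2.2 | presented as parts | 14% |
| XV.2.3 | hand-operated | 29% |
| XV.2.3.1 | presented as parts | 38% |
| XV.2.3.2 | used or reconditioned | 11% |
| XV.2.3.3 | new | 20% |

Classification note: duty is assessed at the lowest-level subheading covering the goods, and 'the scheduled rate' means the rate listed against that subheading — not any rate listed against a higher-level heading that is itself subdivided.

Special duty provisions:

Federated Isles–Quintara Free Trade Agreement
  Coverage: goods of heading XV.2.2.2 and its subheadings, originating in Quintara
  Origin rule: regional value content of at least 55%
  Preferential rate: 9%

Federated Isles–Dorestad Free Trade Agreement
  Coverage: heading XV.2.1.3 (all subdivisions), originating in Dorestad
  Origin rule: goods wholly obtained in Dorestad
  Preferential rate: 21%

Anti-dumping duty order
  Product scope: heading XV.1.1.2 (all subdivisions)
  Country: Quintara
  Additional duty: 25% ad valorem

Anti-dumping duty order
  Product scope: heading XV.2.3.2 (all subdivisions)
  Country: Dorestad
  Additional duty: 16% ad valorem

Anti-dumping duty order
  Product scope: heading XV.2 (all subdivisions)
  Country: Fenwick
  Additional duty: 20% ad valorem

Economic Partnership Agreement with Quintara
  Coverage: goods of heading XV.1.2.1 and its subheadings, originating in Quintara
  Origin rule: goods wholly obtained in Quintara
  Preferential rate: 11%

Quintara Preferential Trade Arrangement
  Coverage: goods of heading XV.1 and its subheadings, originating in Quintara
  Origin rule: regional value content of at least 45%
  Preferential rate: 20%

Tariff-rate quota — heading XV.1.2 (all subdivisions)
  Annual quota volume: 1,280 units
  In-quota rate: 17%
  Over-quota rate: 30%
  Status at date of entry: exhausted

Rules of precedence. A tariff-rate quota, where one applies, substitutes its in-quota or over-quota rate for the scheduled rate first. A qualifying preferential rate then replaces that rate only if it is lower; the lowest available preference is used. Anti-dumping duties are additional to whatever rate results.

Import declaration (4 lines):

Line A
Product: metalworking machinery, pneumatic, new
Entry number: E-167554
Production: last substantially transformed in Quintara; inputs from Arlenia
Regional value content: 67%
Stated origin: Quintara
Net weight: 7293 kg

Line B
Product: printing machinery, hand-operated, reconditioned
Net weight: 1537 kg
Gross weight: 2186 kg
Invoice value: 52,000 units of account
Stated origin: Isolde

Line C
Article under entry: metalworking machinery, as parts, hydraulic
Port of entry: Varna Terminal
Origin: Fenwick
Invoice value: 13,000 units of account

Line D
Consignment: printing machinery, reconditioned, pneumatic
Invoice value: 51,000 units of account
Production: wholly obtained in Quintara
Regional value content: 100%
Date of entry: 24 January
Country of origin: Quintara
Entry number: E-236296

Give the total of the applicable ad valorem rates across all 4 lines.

76%

Line A: metalworking → XV.1; pneumatic → XV.1.2; new → XV.1.2.1. Scheduled 26%. quota on XV.1.2 exhausted → over-quota 30%; Quintara agreement on XV.2.2.2: XV.1.2.1 not covered; Quintara agreement on XV.1.2.1: not wholly obtained; Quintara agreement on XV.1: RVC ≥ 45% → 20% available; preferential 20%. → 20%.
Line B: printing → XV.2; hand-operated → XV.2.3; reconditioned → XV.2.3.2. Scheduled 11%. No special measure applies. → 11%.
Line C: metalworking → XV.1; hydraulic → XV.1.1; as parts → XV.1.1.2. Scheduled 33%. No special measure applies. → 33%.
Line D: printing → XV.2; pneumatic → XV.2.1; reconditioned → XV.2.1.1. Scheduled 12%. Quintara agreement on XV.2.2.2: XV.2.1.1 not covered; Quintara agreement on XV.1.2.1: XV.2.1.1 not covered; Quintara agreement on XV.1: XV.2.1.1 not covered. → 12%.
Sum: 20% + 11% + 33% + 12% = 76%.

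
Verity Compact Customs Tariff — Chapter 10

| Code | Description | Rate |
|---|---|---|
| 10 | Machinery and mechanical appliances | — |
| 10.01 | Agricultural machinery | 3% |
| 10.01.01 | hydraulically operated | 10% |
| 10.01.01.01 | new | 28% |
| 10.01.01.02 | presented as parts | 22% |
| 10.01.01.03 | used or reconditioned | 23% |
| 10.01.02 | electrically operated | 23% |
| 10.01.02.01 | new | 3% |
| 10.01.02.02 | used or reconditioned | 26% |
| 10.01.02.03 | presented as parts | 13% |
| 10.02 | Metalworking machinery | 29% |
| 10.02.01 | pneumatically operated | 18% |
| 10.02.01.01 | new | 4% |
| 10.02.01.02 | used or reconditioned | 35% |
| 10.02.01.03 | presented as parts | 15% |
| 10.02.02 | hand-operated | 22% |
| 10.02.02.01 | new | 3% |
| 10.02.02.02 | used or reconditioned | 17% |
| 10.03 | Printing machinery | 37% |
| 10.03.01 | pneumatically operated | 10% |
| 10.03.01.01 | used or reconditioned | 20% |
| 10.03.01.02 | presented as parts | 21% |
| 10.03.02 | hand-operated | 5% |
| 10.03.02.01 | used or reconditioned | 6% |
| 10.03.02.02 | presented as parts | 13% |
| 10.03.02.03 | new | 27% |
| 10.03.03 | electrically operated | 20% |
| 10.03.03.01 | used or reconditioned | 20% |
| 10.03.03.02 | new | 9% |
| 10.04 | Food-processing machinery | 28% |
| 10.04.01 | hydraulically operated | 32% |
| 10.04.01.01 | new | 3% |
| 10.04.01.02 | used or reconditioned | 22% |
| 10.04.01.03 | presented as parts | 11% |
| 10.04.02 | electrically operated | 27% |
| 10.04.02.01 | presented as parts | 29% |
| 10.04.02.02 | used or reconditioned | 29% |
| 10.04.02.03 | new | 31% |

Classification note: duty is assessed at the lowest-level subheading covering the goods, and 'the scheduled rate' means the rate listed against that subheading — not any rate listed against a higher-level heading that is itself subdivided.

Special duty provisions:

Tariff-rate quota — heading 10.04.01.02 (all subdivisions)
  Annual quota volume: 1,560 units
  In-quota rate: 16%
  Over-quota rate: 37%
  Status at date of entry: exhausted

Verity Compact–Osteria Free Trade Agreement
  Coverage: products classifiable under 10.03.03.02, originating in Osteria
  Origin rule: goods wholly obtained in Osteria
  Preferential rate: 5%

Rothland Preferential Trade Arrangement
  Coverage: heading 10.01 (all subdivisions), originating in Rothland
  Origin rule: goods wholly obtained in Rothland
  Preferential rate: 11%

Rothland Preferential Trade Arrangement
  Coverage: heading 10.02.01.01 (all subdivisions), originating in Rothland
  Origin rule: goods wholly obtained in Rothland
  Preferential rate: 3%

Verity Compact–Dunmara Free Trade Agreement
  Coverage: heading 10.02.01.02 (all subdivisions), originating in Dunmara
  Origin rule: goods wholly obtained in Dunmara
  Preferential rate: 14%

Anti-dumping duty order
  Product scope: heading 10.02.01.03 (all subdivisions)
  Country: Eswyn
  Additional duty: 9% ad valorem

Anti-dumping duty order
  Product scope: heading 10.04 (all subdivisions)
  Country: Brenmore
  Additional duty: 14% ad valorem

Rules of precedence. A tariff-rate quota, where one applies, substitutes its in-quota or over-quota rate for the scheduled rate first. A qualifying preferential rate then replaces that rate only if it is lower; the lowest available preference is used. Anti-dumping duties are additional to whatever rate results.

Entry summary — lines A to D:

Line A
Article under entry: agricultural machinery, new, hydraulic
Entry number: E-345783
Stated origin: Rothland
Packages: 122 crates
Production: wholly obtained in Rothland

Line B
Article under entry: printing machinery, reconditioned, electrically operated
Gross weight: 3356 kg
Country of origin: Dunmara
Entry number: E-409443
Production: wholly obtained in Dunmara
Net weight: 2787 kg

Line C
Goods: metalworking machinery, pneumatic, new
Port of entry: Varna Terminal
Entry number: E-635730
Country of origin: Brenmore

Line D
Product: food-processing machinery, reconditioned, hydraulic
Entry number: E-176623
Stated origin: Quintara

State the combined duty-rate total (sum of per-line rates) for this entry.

Line A: agricultural → 10.01; hydraulic → 10.01.01; new → 10.01.01.01. Scheduled 28%. Rothland agreement on 10.01: wholly obtained → 11% available; Rothland agreement on 10.02.01.01: 10.01.01.01 not covered; preferential 11%. → 11%.
Line B: printing → 10.03; electrically operated → 10.03.03; reconditioned → 10.03.03.01. Scheduled 20%. Dunmara agreement on 10.02.01.02: 10.03.03.01 not covered. → 20%.
Line C: metalworking → 10.02; pneumatic → 10.02.01; new → 10.02.01.01. Scheduled 4%. No special measure applies. → 4%.
Line D: food-processing → 10.04; hydraulic → 10.04.01; reconditioned → 10.04.01.02. Scheduled 22%. quota on 10.04.01.02 exhausted → over-quota 37%. → 37%.
Sum: 11% + 20% + 4% + 37% = 72%.

72%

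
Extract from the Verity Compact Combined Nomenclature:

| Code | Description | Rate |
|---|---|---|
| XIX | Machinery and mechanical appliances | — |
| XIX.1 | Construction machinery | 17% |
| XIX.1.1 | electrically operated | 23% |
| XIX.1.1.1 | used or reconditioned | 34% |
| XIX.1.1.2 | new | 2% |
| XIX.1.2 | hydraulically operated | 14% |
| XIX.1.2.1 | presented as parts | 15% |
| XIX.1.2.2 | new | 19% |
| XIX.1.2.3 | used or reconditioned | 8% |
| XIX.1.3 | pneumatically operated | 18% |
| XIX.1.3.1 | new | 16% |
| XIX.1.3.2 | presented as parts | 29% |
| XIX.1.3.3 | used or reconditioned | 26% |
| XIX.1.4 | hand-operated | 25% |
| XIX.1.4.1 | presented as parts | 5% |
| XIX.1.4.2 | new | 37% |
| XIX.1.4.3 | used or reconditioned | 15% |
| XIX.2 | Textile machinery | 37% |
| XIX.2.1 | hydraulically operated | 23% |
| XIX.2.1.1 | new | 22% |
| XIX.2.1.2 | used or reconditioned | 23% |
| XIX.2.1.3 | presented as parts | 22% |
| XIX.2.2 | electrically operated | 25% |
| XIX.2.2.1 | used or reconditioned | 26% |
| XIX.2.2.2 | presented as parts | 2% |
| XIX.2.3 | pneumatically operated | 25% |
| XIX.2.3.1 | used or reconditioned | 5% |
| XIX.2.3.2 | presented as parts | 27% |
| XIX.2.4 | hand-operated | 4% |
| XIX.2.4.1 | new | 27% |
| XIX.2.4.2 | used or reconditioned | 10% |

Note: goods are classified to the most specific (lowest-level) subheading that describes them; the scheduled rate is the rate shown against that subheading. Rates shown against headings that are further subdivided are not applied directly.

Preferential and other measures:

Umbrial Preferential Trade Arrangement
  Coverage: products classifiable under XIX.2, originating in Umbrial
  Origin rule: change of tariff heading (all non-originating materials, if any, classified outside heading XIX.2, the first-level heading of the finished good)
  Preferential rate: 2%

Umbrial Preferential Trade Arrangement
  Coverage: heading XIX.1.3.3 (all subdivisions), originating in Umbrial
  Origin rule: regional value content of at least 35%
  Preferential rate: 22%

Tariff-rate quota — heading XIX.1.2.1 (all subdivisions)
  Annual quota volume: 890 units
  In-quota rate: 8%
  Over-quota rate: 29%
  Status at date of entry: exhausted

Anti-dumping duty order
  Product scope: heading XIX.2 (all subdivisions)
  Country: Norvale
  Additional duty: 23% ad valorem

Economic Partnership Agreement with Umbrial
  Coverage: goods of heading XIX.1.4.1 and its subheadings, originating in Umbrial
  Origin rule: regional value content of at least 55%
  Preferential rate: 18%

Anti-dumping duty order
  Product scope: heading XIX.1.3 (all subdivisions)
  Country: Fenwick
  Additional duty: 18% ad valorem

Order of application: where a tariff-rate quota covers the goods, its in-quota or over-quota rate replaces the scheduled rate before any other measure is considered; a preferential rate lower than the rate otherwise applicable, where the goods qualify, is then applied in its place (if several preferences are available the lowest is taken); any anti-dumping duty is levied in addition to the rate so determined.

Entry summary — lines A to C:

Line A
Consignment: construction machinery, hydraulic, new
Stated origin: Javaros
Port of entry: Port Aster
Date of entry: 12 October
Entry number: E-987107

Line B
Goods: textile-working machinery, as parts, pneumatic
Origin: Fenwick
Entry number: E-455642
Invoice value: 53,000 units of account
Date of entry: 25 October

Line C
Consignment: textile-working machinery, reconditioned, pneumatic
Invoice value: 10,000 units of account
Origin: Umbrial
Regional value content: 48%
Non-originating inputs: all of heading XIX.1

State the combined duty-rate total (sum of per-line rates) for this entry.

48%

Line A: construction → XIX.1; hydraulic → XIX.1.2; new → XIX.1.2.2. Scheduled 19%. No special measure applies. → 19%.
Line B: textile-working → XIX.2; pneumatic → XIX.2.3; as parts → XIX.2.3.2. Scheduled 27%. No special measure applies. → 27%.
Line C: textile-working → XIX.2; pneumatic → XIX.2.3; reconditioned → XIX.2.3.1. Scheduled 5%. Umbrial agreement on XIX.2: CTH met → 2% available; Umbrial agreement on XIX.1.3.3: XIX.2.3.1 not covered; Umbrial agreement on XIX.1.4.1: XIX.2.3.1 not covered; preferential 2%. → 2%.
Sum: 19% + 27% + 2% = 48%.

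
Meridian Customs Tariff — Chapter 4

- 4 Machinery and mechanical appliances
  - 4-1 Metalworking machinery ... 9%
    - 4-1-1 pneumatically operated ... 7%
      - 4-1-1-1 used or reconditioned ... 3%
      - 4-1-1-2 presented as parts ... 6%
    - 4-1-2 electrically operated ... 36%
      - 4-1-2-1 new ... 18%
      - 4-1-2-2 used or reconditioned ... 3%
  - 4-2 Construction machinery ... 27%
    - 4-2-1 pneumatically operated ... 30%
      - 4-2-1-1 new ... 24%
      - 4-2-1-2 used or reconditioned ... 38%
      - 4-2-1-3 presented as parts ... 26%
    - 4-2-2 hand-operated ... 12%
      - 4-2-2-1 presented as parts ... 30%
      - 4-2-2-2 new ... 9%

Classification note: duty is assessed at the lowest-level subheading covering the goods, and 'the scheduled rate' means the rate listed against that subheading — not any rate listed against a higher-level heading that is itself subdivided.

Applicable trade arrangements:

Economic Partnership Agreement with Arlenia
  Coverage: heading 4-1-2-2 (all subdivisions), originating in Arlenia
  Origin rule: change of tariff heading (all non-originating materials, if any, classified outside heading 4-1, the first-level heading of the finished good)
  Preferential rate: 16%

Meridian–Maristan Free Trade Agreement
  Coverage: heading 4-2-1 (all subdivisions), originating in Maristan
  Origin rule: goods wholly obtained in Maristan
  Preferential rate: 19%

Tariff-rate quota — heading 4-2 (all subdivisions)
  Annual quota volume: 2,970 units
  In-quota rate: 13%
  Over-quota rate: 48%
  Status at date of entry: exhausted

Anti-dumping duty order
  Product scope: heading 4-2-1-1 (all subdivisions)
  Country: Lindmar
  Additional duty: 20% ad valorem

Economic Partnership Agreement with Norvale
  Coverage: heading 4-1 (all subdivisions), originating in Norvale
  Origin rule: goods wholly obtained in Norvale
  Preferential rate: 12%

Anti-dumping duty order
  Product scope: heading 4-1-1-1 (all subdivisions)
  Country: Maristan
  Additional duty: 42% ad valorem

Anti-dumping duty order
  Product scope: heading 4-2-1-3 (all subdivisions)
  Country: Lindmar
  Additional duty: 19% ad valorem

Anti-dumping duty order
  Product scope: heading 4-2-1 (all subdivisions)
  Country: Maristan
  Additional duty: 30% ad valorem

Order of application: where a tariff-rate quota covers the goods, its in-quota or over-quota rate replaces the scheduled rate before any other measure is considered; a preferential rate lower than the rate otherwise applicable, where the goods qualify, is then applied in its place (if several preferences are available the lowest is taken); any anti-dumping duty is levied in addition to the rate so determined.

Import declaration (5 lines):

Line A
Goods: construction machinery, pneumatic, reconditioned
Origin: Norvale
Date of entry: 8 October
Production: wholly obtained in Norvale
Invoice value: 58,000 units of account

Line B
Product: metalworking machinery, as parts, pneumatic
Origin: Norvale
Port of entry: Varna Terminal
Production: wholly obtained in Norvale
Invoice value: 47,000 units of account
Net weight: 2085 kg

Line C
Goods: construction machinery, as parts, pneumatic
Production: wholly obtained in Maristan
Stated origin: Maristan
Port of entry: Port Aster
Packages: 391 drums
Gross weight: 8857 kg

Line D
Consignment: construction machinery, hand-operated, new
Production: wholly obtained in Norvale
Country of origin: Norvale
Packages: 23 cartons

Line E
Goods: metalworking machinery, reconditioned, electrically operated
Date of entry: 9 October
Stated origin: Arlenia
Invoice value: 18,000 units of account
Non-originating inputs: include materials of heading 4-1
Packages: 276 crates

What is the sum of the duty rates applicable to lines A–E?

154%

Line A: construction → 4-2; pneumatic → 4-2-1; reconditioned → 4-2-1-2. Scheduled 38%. quota on 4-2 exhausted → over-quota 48%; Norvale agreement on 4-1: 4-2-1-2 not covered. → 48%.
Line B: metalworking → 4-1; pneumatic → 4-1-1; as parts → 4-1-1-2. Scheduled 6%. Norvale agreement on 4-1: wholly obtained → 12% available; preference 12% not lower than 6% → no reduction. → 6%.
Line C: construction → 4-2; pneumatic → 4-2-1; as parts → 4-2-1-3. Scheduled 26%. quota on 4-2 exhausted → over-quota 48%; Maristan agreement on 4-2-1: wholly obtained → 19% available; preferential 19%; anti-dumping (Maristan, 4-2-1): +30%; total 19% + 30% = 49%. → 49%.
Line D: construction → 4-2; hand-operated → 4-2-2; new → 4-2-2-2. Scheduled 9%. quota on 4-2 exhausted → over-quota 48%; Norvale agreement on 4-1: 4-2-2-2 not covered. → 48%.
Line E: metalworking → 4-1; electrically operated → 4-1-2; reconditioned → 4-1-2-2. Scheduled 3%. Arlenia agreement on 4-1-2-2: CTH not met. → 3%.
Sum: 48% + 6% + 49% + 48% + 3% = 154%.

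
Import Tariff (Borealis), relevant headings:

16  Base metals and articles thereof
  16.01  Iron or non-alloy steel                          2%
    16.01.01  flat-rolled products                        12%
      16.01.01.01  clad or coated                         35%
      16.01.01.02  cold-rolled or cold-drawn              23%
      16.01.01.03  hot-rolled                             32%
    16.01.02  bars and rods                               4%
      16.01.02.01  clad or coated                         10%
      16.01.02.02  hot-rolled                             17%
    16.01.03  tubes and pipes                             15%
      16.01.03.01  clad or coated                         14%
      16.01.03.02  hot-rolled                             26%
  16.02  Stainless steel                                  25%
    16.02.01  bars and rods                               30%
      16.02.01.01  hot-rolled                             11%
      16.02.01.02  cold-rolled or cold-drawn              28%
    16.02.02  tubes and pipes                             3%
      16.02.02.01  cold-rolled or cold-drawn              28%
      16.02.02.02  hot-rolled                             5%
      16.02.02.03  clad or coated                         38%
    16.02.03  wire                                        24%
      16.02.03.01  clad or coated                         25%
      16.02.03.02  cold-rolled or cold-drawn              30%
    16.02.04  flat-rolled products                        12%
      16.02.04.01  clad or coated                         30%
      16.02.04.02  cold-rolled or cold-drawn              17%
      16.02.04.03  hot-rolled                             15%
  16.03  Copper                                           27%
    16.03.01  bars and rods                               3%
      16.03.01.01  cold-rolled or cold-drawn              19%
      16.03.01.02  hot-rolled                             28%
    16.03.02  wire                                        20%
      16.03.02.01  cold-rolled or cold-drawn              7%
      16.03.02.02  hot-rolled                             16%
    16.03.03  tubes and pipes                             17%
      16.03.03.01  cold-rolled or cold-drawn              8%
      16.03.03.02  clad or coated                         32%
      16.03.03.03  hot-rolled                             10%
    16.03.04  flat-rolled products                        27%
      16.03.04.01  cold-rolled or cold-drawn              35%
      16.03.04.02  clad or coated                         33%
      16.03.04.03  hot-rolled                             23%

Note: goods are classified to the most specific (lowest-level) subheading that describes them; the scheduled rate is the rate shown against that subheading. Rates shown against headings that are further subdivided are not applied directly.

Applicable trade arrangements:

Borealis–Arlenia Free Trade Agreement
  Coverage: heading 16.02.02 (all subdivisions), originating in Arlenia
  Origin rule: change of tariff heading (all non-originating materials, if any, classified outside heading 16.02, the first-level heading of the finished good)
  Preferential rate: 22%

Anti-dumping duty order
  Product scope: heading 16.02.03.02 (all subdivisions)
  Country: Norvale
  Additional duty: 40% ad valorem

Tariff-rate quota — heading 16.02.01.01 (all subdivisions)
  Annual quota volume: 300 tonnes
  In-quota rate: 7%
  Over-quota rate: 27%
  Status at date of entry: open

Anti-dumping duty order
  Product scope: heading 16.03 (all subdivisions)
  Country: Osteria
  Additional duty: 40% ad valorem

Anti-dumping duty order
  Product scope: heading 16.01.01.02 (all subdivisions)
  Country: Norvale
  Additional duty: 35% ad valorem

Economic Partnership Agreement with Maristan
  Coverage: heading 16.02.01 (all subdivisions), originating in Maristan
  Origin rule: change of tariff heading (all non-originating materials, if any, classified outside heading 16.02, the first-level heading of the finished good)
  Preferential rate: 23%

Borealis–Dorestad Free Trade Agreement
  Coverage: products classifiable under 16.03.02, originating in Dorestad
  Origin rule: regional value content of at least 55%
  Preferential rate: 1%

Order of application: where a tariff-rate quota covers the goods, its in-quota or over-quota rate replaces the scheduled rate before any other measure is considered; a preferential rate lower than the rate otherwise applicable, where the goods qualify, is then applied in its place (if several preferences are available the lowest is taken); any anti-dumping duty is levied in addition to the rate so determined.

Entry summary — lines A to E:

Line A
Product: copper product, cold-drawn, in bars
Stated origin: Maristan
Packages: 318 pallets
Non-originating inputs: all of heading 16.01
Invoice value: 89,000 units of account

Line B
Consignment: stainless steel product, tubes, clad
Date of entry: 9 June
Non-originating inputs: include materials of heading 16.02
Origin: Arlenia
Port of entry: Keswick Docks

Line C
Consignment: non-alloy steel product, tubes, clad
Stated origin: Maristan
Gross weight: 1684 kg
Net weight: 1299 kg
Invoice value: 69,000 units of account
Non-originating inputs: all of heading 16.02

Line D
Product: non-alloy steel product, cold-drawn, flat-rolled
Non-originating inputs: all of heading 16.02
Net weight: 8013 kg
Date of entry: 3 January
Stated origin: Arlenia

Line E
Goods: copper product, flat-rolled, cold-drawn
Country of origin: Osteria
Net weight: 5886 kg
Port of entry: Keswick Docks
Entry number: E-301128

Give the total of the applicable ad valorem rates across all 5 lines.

Line A: copper → 16.03; in bars → 16.03.01; cold-drawn → 16.03.01.01. Scheduled 19%. Maristan agreement on 16.02.01: 16.03.01.01 not covered. → 19%.
Line B: stainless steel → 16.02; tubes → 16.02.02; clad → 16.02.02.03. Scheduled 38%. Arlenia agreement on 16.02.02: CTH not met. → 38%.
Line C: non-alloy steel → 16.01; tubes → 16.01.03; clad → 16.01.03.01. Scheduled 14%. Maristan agreement on 16.02.01: 16.01.03.01 not covered. → 14%.
Line D: non-alloy steel → 16.01; flat-rolled → 16.01.01; cold-drawn → 16.01.01.02. Scheduled 23%. Arlenia agreement on 16.02.02: 16.01.01.02 not covered. → 23%.
Line E: copper → 16.03; flat-rolled → 16.03.04; cold-drawn → 16.03.04.01. Scheduled 35%. anti-dumping (Osteria, 16.03): +40%; total 35% + 40% = 75%. → 75%.
Sum: 19% + 38% + 14% + 23% + 75% = 169%.

169%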